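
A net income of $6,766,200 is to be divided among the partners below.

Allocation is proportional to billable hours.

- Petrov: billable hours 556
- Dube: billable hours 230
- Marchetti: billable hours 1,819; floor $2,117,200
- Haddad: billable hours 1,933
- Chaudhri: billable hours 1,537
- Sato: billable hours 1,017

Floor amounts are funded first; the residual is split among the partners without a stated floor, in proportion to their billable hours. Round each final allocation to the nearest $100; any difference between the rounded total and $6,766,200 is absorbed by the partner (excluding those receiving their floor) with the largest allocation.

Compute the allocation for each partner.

Petrov: $490,200 | Dube: $202,800 | Marchetti: $2,117,200 | Haddad: $1,704,300 | Chaudhri: $1,355,100 | Sato: $896,600

Fund the minimums — Marchetti $2,117,200. Residual $4,649,000.
Residual split over remaining billable hours 5,273: Petrov 490,203.68 → $490,200; Dube 202,782.10 → $202,800; Haddad 1,704,251.28 → $1,704,300; Chaudhri 1,355,113.41 → $1,355,100; Sato 896,649.54 → $896,600.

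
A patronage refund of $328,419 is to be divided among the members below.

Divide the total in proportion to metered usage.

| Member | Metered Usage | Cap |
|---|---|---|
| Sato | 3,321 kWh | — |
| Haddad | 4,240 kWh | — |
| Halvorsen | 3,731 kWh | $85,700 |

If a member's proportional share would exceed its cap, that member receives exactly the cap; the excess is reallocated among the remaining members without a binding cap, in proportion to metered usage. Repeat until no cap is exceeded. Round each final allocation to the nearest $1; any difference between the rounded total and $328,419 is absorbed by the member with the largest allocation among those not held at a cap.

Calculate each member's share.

Combined metered usage = 11,292.
Proportional shares (ignoring caps): Sato 96,588.69; Haddad 123,317.09; Halvorsen 108,513.22.
Held at cap: Halvorsen ($85,700); balance $242,719 reallocated over remaining metered usage 7,561.
Shares after redistribution: Sato 106,608.89 → $106,609; Haddad 136,110.11 → $136,110.

Sato: $106,609 · Haddad: $136,110 · Halvorsen: $85,700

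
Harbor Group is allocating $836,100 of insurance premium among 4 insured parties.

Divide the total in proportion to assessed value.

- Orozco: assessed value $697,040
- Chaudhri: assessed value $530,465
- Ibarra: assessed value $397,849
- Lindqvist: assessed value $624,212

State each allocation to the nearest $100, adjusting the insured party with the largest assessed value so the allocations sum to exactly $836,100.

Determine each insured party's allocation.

Orozco: $259,000; Chaudhri: $197,200; Ibarra: $147,900; Lindqvist: $232,000

Combined assessed value = 697,040 + 530,465 + 397,849 + 624,212 = 2,249,566.
Pro-rata amounts: Orozco 259,070.04; Chaudhri 197,158.82; Ibarra 147,869.21; Lindqvist 232,001.93.
At nearest $100: Orozco $259,100; Chaudhri $197,200; Ibarra $147,900; Lindqvist $232,000. Sum = $836,200.
Difference $836,100 − $836,200 = −$100 applied to largest assessed value (Orozco): Orozco becomes $259,000.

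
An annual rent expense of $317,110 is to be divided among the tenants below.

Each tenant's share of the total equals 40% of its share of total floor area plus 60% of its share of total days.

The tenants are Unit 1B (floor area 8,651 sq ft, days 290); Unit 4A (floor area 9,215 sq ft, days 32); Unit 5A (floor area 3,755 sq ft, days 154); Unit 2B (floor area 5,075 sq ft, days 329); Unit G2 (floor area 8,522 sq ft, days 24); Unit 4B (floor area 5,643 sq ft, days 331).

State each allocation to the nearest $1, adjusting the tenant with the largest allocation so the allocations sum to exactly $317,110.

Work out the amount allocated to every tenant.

Floor area total 40,861; days total 1,160.
Combined weights (40% floor area + 60% days): Unit 1B 0.2347; Unit 4A 0.1068; Unit 5A 0.1164; Unit 2B 0.2199; Unit G2 0.0958; Unit 4B 0.2264.
Proportional shares: Unit 1B 74,421.63; Unit 4A 33,854.66; Unit 5A 36,916.02; Unit 2B 69,717.60; Unit G2 30,391.22; Unit 4B 71,808.87.
At nearest $1: Unit 1B $74,422; Unit 4A $33,855; Unit 5A $36,916; Unit 2B $69,718; Unit G2 $30,391; Unit 4B $71,809. Sum = $317,111.
Difference $317,110 − $317,111 = −$1 applied to largest allocation (Unit 1B): Unit 1B becomes $74,421.

Unit 1B: $74,421; Unit 4A: $33,855; Unit 5A: $36,916; Unit 2B: $69,718; Unit G2: $30,391; Unit 4B: $71,809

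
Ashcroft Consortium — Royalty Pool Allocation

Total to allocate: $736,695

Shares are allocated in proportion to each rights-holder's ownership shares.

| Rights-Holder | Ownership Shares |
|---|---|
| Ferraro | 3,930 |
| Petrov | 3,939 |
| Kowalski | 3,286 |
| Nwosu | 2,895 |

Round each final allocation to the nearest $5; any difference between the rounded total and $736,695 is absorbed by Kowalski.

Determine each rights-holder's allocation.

Ferraro: $206,065; Petrov: $206,535; Kowalski: $172,300; Nwosu: $151,795

Ownership shares total: 14,050.
Raw shares: Ferraro 3,930/14,050 × $736,695 = 206,064.86; Petrov 3,939/14,050 × $736,695 = 206,536.77; Kowalski 3,286/14,050 × $736,695 = 172,297.49; Nwosu 2,895/14,050 × $736,695 = 151,795.87.
Rounded to nearest $5: Ferraro $206,065; Petrov $206,535; Kowalski $172,295; Nwosu $151,795. Sum = $736,690.
Difference $736,695 − $736,690 = +$5 applied to Kowalski: Kowalski becomes $172,300.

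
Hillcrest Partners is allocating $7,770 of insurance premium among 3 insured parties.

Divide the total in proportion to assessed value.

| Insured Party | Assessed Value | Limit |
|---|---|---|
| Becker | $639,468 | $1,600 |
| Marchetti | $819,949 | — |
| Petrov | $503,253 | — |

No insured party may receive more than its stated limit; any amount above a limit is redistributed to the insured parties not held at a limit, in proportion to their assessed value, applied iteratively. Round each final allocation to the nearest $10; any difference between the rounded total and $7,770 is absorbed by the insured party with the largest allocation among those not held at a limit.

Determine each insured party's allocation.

Becker: $1,600 | Marchetti: $3,820 | Petrov: $2,350

Total assessed value = 1,962,670.
Pro-rata shares before constraints: Becker 2,531.59; Marchetti 3,246.09; Petrov 1,992.32.
Capped: Becker ($1,600); residual $6,170 reallocated over remaining assessed value 1,323,202.
Remaining shares: Marchetti 3,823.37 → $3,820; Petrov 2,346.63 → $2,350.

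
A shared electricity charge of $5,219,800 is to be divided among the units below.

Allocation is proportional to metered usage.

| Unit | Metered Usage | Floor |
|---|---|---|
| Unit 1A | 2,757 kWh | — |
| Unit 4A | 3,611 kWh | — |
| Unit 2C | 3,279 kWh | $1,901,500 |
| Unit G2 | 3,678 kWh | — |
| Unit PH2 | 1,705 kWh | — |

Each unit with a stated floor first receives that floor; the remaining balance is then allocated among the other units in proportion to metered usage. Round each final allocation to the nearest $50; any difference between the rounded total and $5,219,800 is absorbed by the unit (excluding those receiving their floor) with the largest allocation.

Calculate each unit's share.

Unit 1A: $778,550 | Unit 4A: $1,019,700 | Unit 2C: $1,901,500 | Unit G2: $1,038,600 | Unit PH2: $481,450

Minimums first: Unit 2C $1,901,500. Remaining pool $3,318,300.
Remaining pool split over remaining metered usage 11,751: Unit 1A 778,534.01 → $778,550; Unit 4A 1,019,690.35 → $1,019,700; Unit G2 1,038,610.11 → $1,038,600; Unit PH2 481,465.53 → $481,450.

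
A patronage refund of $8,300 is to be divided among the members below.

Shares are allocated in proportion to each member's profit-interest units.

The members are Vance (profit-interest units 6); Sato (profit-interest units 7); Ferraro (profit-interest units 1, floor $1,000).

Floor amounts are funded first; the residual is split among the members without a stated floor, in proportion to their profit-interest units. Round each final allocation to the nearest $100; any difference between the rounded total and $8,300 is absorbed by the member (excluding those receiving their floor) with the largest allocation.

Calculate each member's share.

Guaranteed amounts: Ferraro $1,000. Balance $7,300.
Balance split over remaining profit-interest units 13: Vance 3,369.23 → $3,400; Sato 3,930.77 → $3,900.

Vance: $3,400 | Sato: $3,900 | Ferraro: $1,000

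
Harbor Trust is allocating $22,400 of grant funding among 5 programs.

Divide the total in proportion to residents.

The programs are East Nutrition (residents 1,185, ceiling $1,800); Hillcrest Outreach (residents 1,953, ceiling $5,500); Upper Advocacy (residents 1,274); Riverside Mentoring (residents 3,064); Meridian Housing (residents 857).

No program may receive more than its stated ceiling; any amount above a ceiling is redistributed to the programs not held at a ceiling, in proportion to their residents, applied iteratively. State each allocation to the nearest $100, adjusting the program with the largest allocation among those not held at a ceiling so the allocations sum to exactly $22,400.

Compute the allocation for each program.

East Nutrition: $1,800 | Hillcrest Outreach: $5,500 | Upper Advocacy: $3,700 | Riverside Mentoring: $8,900 | Meridian Housing: $2,500

Combined residents = 8,333.
Pro-rata shares before constraints: East Nutrition 3,185.41; Hillcrest Outreach 5,249.87; Upper Advocacy 3,424.65; Riverside Mentoring 8,236.36; Meridian Housing 2,303.71.
Capped: East Nutrition ($1,800); residual $20,600 reallocated over remaining residents 7,148.
Capped: Hillcrest Outreach ($5,500); residual $15,100 reallocated over remaining residents 5,195.
Remaining shares: Upper Advocacy 3,703.06 → $3,700; Riverside Mentoring 8,905.95 → $8,900; Meridian Housing 2,490.99 → $2,500.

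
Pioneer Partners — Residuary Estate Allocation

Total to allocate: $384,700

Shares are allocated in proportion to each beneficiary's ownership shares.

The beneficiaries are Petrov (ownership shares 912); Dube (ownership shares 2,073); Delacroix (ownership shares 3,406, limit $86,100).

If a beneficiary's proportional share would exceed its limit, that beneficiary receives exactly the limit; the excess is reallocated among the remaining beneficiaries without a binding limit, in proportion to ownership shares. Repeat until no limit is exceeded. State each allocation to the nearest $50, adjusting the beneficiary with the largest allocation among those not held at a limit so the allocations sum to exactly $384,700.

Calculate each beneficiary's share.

Petrov: $91,250; Dube: $207,350; Delacroix: $86,100

Ownership shares total: 6,391.
Pro-rata shares before constraints: Petrov 54,896.95; Dube 124,782.21; Delacroix 205,020.84.
Capped: Delacroix ($86,100); balance $298,600 reallocated over remaining ownership shares 2,985.
Shares after redistribution: Petrov 91,230.55 → $91,250; Dube 207,369.45 → $207,350.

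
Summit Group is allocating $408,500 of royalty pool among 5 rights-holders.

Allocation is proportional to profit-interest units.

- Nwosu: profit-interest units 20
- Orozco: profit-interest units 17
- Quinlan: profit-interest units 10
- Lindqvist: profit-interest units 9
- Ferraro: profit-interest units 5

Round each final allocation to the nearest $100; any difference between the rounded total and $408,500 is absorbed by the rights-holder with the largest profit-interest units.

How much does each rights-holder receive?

Nwosu: $133,900; Orozco: $113,800; Quinlan: $67,000; Lindqvist: $60,300; Ferraro: $33,500

Combined profit-interest units = 20 + 17 + 10 + 9 + 5 = 61.
Pro-rata amounts: Nwosu 133,934.43; Orozco 113,844.26; Quinlan 66,967.21; Lindqvist 60,270.49; Ferraro 33,483.61.
After rounding ($100): Nwosu $133,900; Orozco $113,800; Quinlan $67,000; Lindqvist $60,300; Ferraro $33,500. Sum = $408,500.
No rounding difference to absorb.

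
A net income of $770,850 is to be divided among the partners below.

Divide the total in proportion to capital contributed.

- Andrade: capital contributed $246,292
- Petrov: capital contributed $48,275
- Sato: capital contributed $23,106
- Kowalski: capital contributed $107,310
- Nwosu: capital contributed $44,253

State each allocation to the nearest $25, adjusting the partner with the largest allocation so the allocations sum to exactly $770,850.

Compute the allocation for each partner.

Andrade: $404,625 · Petrov: $79,300 · Sato: $37,950 · Kowalski: $176,275 · Nwosu: $72,700

Capital contributed total: 469,236.
Pro-rata amounts: Andrade 246,292/469,236 × $770,850 = 404,602.78; Petrov 48,275/469,236 × $770,850 = 79,305.05; Sato 23,106/469,236 × $770,850 = 37,958.00; Kowalski 107,310/469,236 × $770,850 = 176,286.38; Nwosu 44,253/469,236 × $770,850 = 72,697.80.
After rounding ($25): Andrade $404,600; Petrov $79,300; Sato $37,950; Kowalski $176,275; Nwosu $72,700. Sum = $770,825.
Difference $770,850 − $770,825 = +$25 applied to largest allocation (Andrade): Andrade becomes $404,625.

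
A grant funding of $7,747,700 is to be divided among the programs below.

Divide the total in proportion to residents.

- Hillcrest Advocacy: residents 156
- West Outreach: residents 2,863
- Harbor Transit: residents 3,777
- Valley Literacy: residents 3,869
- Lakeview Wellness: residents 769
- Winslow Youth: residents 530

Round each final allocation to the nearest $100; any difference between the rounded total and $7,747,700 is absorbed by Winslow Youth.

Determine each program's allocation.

Sum of residents: 11,964.
Pro-rata amounts: Hillcrest Advocacy 156/11,964 × $7,747,700 = 101,023.17; West Outreach 2,863/11,964 × $7,747,700 = 1,854,034.19; Harbor Transit 3,777/11,964 × $7,747,700 = 2,445,926.35; Valley Literacy 3,869/11,964 × $7,747,700 = 2,505,504.12; Lakeview Wellness 769/11,964 × $7,747,700 = 497,992.42; Winslow Youth 530/11,964 × $7,747,700 = 343,219.74.
Rounded to nearest $100: Hillcrest Advocacy $101,000; West Outreach $1,854,000; Harbor Transit $2,445,900; Valley Literacy $2,505,500; Lakeview Wellness $498,000; Winslow Youth $343,200. Sum = $7,747,600.
Difference $7,747,700 − $7,747,600 = +$100 applied to Winslow Youth: Winslow Youth becomes $343,300.

Hillcrest Advocacy: $101,000 · West Outreach: $1,854,000 · Harbor Transit: $2,445,900 · Valley Literacy: $2,505,500 · Lakeview Wellness: $498,000 · Winslow Youth: $343,300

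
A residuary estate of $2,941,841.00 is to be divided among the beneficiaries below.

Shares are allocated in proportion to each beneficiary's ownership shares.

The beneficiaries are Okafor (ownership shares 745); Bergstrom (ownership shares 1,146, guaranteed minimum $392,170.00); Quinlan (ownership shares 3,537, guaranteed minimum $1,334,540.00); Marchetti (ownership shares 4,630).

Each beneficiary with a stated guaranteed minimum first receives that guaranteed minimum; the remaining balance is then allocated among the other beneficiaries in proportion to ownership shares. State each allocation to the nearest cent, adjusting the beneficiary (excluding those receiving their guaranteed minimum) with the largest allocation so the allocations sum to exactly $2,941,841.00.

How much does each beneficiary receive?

Okafor: $168,422.81; Bergstrom: $392,170.00; Quinlan: $1,334,540.00; Marchetti: $1,046,708.19

Fund the minimums — Bergstrom $392,170.00; Quinlan $1,334,540.00. Balance $1,215,131.00.
Balance split over remaining ownership shares 5,375: Okafor 168,422.8084 → $168,422.81; Marchetti 1,046,708.1916 → $1,046,708.19.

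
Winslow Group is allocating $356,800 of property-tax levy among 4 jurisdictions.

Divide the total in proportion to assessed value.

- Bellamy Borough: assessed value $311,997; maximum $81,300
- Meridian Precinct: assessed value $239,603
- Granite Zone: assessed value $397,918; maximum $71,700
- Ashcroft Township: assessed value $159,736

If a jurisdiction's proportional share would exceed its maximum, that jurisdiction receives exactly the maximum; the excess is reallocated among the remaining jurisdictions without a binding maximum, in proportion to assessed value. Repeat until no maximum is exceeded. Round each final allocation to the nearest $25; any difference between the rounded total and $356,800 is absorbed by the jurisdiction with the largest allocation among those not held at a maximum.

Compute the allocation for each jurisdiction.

Bellamy Borough: $81,300 · Meridian Precinct: $122,275 · Granite Zone: $71,700 · Ashcroft Township: $81,525

Combined assessed value = 1,109,254.
Proportional shares (ignoring caps): Bellamy Borough 100,356.21; Meridian Precinct 77,070.13; Granite Zone 127,993.36; Ashcroft Township 51,380.30.
Capped: Bellamy Borough ($81,300), Granite Zone ($71,700); balance $203,800 reallocated over remaining assessed value 399,339.
Redistributed shares: Meridian Precinct 122,279.80 → $122,275; Ashcroft Township 81,520.20 → $81,525.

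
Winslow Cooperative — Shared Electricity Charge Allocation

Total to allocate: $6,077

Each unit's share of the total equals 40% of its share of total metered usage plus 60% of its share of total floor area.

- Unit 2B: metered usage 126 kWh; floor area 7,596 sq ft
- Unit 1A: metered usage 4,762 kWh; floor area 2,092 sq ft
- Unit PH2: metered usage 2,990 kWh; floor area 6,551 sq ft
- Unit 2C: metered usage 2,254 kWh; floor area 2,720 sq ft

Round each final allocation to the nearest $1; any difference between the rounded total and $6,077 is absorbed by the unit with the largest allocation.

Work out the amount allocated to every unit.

Unit 2B: $1,491 | Unit 1A: $1,545 | Unit PH2: $1,977 | Unit 2C: $1,064

Totals — metered usage 10,132, floor area 18,959.
Combined weights (40% metered usage + 60% floor area): Unit 2B 0.2454; Unit 1A 0.2542; Unit PH2 0.3254; Unit 2C 0.1751.
Proportional shares: Unit 2B 1,491.09; Unit 1A 1,544.80; Unit PH2 1,977.23; Unit 2C 1,063.88.
Rounded to nearest $1: Unit 2B $1,491; Unit 1A $1,545; Unit PH2 $1,977; Unit 2C $1,064. Sum = $6,077.
No rounding difference to absorb.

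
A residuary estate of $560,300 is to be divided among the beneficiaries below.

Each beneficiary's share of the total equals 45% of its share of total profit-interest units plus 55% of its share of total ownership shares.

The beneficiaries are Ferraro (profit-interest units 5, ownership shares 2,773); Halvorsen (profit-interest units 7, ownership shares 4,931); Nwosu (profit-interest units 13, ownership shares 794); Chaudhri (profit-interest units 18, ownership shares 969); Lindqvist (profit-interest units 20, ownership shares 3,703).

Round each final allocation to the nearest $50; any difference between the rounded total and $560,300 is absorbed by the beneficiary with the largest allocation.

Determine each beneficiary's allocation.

Totals — profit-interest units 63, ownership shares 13,170.
Combined weights (45% profit-interest units + 55% ownership shares): Ferraro 0.1515; Halvorsen 0.2559; Nwosu 0.1260; Chaudhri 0.1690; Lindqvist 0.2975.
Unrounded shares: Ferraro 84,896.18; Halvorsen 143,395.53; Nwosu 70,606.67; Chaudhri 94,712.21; Lindqvist 166,689.40.
After rounding ($50): Ferraro $84,900; Halvorsen $143,400; Nwosu $70,600; Chaudhri $94,700; Lindqvist $166,700. Sum = $560,300.
No rounding difference to absorb.

Ferraro: $84,900; Halvorsen: $143,400; Nwosu: $70,600; Chaudhri: $94,700; Lindqvist: $166,700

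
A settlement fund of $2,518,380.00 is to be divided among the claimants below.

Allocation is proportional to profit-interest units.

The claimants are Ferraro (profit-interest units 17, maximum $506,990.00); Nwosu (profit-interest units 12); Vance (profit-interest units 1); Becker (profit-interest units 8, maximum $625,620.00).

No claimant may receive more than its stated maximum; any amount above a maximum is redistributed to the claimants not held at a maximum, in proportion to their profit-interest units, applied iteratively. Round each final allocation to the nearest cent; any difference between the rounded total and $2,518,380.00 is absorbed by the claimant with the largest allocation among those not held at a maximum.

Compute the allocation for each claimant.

Combined profit-interest units = 38.
Pro-rata shares before constraints: Ferraro 1,126,643.6842; Nwosu 795,277.8947; Vance 66,273.1579; Becker 530,185.2632.
Cap binds for Ferraro ($506,990.00); residual $2,011,390.00 reallocated over remaining profit-interest units 21.
Cap binds for Becker ($625,620.00); residual $1,385,770.00 reallocated over remaining profit-interest units 13.
Shares after redistribution: Nwosu 1,279,172.3077 → $1,279,172.31; Vance 106,597.6923 → $106,597.69.

Ferraro: $506,990.00 | Nwosu: $1,279,172.31 | Vance: $106,597.69 | Becker: $625,620.00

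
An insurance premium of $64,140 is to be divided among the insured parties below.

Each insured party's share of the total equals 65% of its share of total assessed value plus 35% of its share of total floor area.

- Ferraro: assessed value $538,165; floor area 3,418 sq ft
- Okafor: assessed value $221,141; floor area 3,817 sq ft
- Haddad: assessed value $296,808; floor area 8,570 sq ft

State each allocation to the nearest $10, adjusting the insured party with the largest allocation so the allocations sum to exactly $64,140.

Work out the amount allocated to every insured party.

Ferraro: $26,100 | Okafor: $14,150 | Haddad: $23,890

Assessed value total 1,056,114; floor area total 15,805.
Composite weights (65% assessed value + 35% floor area): Ferraro 0.4069; Okafor 0.2206; Haddad 0.3725.
Unrounded shares: Ferraro 26,099.36; Okafor 14,151.29; Haddad 23,889.35.
At nearest $10: Ferraro $26,100; Okafor $14,150; Haddad $23,890. Sum = $64,140.
Sum already equals the total — no adjustment.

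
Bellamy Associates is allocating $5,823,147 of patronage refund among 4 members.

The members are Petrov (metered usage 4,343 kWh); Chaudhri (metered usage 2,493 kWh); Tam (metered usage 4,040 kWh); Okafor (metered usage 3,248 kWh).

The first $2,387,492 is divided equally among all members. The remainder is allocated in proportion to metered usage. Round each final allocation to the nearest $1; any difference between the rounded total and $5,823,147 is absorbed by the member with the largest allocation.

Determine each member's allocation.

Petrov: $1,653,305 | Chaudhri: $1,203,294 | Tam: $1,579,601 | Okafor: $1,386,947

$2,387,492 shared equally gives $596,873 per member.
Remainder $3,435,655 by metered usage (total 14,124): Petrov 1,056,432.29 → $1,056,432; Chaudhri 606,420.84 → $606,421; Tam 982,727.71 → $982,728; Okafor 790,074.16 → $790,074.
Totals: Petrov $596,873 + $1,056,432 = $1,653,305; Chaudhri $596,873 + $606,421 = $1,203,294; Tam $596,873 + $982,728 = $1,579,601; Okafor $596,873 + $790,074 = $1,386,947.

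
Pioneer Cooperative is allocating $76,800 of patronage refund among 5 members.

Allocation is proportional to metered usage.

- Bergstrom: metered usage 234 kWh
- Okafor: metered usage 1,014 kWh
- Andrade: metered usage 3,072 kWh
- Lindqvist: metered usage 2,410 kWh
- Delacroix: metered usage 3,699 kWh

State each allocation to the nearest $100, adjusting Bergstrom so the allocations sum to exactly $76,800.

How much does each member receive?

Combined metered usage = 10,429.
Unrounded shares: Bergstrom 234/10,429 × $76,800 = 1,723.19; Okafor 1,014/10,429 × $76,800 = 7,467.18; Andrade 3,072/10,429 × $76,800 = 22,622.46; Lindqvist 2,410/10,429 × $76,800 = 17,747.44; Delacroix 3,699/10,429 × $76,800 = 27,239.74.
After rounding ($100): Bergstrom $1,700; Okafor $7,500; Andrade $22,600; Lindqvist $17,700; Delacroix $27,200. Sum = $76,700.
Difference $76,800 − $76,700 = +$100 applied to Bergstrom: Bergstrom becomes $1,800.

Bergstrom: $1,800; Okafor: $7,500; Andrade: $22,600; Lindqvist: $17,700; Delacroix: $27,200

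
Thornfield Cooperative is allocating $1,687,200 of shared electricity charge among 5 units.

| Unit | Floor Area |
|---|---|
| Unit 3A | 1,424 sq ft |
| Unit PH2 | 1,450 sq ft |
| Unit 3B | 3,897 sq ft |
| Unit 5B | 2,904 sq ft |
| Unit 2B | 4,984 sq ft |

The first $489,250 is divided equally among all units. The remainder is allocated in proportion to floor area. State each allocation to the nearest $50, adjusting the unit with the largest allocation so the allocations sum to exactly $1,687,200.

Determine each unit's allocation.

Unit 3A: $214,200 · Unit PH2: $216,350 · Unit 3B: $416,300 · Unit 5B: $335,150 · Unit 2B: $505,200

$489,250 shared equally gives $97,850 per unit.
Remainder $1,197,950 by floor area (total 14,659): Unit 3A 116,370.88 → $116,350; Unit PH2 118,495.63 → $118,500; Unit 3B 318,467.23 → $318,450; Unit 5B 237,318.15 → $237,300; Unit 2B 407,298.10 → $407,300.
Rounding difference +$50 on remainder applied to Unit 2B.
Totals: Unit 3A $97,850 + $116,350 = $214,200; Unit PH2 $97,850 + $118,500 = $216,350; Unit 3B $97,850 + $318,450 = $416,300; Unit 5B $97,850 + $237,300 = $335,150; Unit 2B $97,850 + $407,350 = $505,200.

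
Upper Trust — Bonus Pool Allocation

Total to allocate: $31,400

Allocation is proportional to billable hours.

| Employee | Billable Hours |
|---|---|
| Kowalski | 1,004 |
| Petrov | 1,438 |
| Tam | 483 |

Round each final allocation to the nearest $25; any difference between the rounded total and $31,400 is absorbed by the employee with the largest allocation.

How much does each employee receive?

Kowalski: $10,775 · Petrov: $15,450 · Tam: $5,175

Combined billable hours = 2,925.
Pro-rata amounts: Kowalski 1,004/2,925 × $31,400 = 10,777.98; Petrov 1,438/2,925 × $31,400 = 15,436.99; Tam 483/2,925 × $31,400 = 5,185.03.
At nearest $25: Kowalski $10,775; Petrov $15,425; Tam $5,175. Sum = $31,375.
Difference $31,400 − $31,375 = +$25 applied to largest allocation (Petrov): Petrov becomes $15,450.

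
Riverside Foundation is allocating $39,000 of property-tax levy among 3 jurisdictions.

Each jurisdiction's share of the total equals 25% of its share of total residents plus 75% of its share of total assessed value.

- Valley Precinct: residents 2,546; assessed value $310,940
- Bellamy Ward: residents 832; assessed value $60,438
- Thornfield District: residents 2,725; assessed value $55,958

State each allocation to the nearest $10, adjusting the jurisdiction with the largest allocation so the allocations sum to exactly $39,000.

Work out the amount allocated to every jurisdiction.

Valley Precinct: $25,350 | Bellamy Ward: $5,470 | Thornfield District: $8,180

Totals — residents 6,103, assessed value 427,336.
Composite weights (25% residents + 75% assessed value): Valley Precinct 0.6500; Bellamy Ward 0.1402; Thornfield District 0.2098.
Unrounded shares: Valley Precinct 25,350.43; Bellamy Ward 5,466.00; Thornfield District 8,183.57.
At nearest $10: Valley Precinct $25,350; Bellamy Ward $5,470; Thornfield District $8,180. Sum = $39,000.
Sum already equals the total — no adjustment.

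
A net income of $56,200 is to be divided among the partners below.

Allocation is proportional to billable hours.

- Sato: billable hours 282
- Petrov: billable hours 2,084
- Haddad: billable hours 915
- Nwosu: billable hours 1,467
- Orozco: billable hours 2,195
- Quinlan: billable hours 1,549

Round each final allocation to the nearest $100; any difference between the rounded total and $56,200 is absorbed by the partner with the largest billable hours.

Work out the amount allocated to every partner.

Total billable hours = 8,492.
Pro-rata amounts: Sato 282/8,492 × $56,200 = 1,866.27; Petrov 2,084/8,492 × $56,200 = 13,791.90; Haddad 915/8,492 × $56,200 = 6,055.46; Nwosu 1,467/8,492 × $56,200 = 9,708.60; Orozco 2,195/8,492 × $56,200 = 14,526.50; Quinlan 1,549/8,492 × $56,200 = 10,251.27.
Rounded to nearest $100: Sato $1,900; Petrov $13,800; Haddad $6,100; Nwosu $9,700; Orozco $14,500; Quinlan $10,300. Sum = $56,300.
Difference $56,200 − $56,300 = −$100 applied to largest billable hours (Orozco): Orozco becomes $14,400.

Sato: $1,900 | Petrov: $13,800 | Haddad: $6,100 | Nwosu: $9,700 | Orozco: $14,400 | Quinlan: $10,300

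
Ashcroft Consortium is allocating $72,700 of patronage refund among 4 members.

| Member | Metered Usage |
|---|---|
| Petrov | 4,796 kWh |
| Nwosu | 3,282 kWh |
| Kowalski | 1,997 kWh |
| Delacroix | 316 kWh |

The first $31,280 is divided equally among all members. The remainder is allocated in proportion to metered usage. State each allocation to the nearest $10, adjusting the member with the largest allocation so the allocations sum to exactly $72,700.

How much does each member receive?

Petrov: $26,940; Nwosu: $20,900; Kowalski: $15,780; Delacroix: $9,080

First tranche $31,280 split equally: $7,820 each.
Remainder $41,420 by metered usage (total 10,391): Petrov 19,117.54 → $19,120; Nwosu 13,082.52 → $13,080; Kowalski 7,960.33 → $7,960; Delacroix 1,259.62 → $1,260.
Totals: Petrov $7,820 + $19,120 = $26,940; Nwosu $7,820 + $13,080 = $20,900; Kowalski $7,820 + $7,960 = $15,780; Delacroix $7,820 + $1,260 = $9,080.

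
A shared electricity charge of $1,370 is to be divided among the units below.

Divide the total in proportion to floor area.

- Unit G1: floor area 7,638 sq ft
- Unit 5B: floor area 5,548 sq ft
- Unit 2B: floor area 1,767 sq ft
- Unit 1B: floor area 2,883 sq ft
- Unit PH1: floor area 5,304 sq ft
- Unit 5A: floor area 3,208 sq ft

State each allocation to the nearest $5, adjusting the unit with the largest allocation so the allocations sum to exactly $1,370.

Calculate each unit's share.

Unit G1: $400 · Unit 5B: $290 · Unit 2B: $90 · Unit 1B: $150 · Unit PH1: $275 · Unit 5A: $165

Total floor area = 26,348.
Proportional shares: Unit G1 7,638/26,348 × $1,370 = 397.15; Unit 5B 5,548/26,348 × $1,370 = 288.48; Unit 2B 1,767/26,348 × $1,370 = 91.88; Unit 1B 2,883/26,348 × $1,370 = 149.91; Unit PH1 5,304/26,348 × $1,370 = 275.79; Unit 5A 3,208/26,348 × $1,370 = 166.80.
After rounding ($5): Unit G1 $395; Unit 5B $290; Unit 2B $90; Unit 1B $150; Unit PH1 $275; Unit 5A $165. Sum = $1,365.
Difference $1,370 − $1,365 = +$5 applied to largest allocation (Unit G1): Unit G1 becomes $400.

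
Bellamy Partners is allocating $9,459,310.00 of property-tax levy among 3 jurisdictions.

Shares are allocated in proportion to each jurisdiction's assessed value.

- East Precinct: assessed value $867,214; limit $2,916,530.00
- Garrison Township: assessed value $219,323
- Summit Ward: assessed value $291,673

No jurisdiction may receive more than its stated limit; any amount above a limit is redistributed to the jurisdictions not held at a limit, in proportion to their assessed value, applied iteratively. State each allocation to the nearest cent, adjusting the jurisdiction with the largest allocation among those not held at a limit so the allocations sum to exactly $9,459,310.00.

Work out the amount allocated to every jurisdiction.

Assessed value total: 1,378,210.
Proportional shares (ignoring caps): East Precinct 5,952,101.6843; Garrison Township 1,505,317.9466; Summit Ward 2,001,890.3691.
Capped: East Precinct ($2,916,530.00); balance $6,542,780.00 reallocated over remaining assessed value 510,996.
Remaining shares: Garrison Township 2,808,206.20502 → $2,808,206.21; Summit Ward 3,734,573.79498 → $3,734,573.79.

East Precinct: $2,916,530.00 | Garrison Township: $2,808,206.21 | Summit Ward: $3,734,573.79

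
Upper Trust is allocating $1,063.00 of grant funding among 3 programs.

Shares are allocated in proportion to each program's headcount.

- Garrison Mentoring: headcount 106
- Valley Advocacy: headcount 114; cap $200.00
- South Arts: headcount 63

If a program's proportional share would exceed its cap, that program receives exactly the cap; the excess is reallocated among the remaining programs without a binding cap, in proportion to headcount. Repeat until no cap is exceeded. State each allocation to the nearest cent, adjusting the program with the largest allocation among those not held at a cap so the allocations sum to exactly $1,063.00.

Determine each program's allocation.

Sum of headcount: 283.
Pro-rata shares before constraints: Garrison Mentoring 398.1555; Valley Advocacy 428.2049; South Arts 236.6396.
Held at cap: Valley Advocacy ($200.00); residual $863.00 reallocated over remaining headcount 169.
Shares after redistribution: Garrison Mentoring 541.2899 → $541.29; South Arts 321.7101 → $321.71.

Garrison Mentoring: $541.29 | Valley Advocacy: $200.00 | South Arts: $321.71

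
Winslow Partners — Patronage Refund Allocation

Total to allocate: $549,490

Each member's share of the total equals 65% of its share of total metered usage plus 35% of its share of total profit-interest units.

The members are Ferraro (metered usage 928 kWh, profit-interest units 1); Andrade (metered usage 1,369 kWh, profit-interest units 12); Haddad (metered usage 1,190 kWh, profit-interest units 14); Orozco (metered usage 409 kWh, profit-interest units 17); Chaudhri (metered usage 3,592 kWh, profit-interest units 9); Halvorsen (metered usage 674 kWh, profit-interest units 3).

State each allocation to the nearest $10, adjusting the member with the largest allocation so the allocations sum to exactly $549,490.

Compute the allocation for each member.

Ferraro: $44,040 | Andrade: $101,120 | Haddad: $100,150 | Orozco: $76,280 | Chaudhri: $188,100 | Halvorsen: $39,800

Metered usage total 8,162; profit-interest units total 56.
Composite weights (65% metered usage + 35% profit-interest units): Ferraro 0.0802; Andrade 0.1840; Haddad 0.1823; Orozco 0.1388; Chaudhri 0.3423; Halvorsen 0.0724.
Pro-rata amounts: Ferraro 44,043.52; Andrade 101,119.09; Haddad 100,154.68; Orozco 76,281.12; Chaudhri 188,094.46; Halvorsen 39,797.13.
After rounding ($10): Ferraro $44,040; Andrade $101,120; Haddad $100,150; Orozco $76,280; Chaudhri $188,090; Halvorsen $39,800. Sum = $549,480.
Difference $549,490 − $549,480 = +$10 applied to largest allocation (Chaudhri): Chaudhri becomes $188,100.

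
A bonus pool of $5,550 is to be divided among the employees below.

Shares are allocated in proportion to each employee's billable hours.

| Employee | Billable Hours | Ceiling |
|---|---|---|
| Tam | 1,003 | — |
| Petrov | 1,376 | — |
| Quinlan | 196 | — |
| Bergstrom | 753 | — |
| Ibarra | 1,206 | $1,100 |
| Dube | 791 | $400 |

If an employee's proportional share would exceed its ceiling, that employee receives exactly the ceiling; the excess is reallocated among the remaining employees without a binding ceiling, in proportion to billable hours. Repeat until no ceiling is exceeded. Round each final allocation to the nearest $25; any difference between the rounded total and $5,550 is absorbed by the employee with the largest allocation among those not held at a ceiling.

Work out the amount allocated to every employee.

Total billable hours = 5,325.
Proportional shares (ignoring caps): Tam 1,045.38; Petrov 1,434.14; Quinlan 204.28; Bergstrom 784.82; Ibarra 1,256.96; Dube 824.42.
Cap binds for Ibarra ($1,100), Dube ($400); balance $4,050 reallocated over remaining billable hours 3,328.
Remaining shares: Tam 1,220.60 → $1,225; Petrov 1,674.52 → $1,675; Quinlan 238.52 → $250; Bergstrom 916.36 → $925.
Rounding difference −$25 applied to Petrov → $1,650.

Tam: $1,225; Petrov: $1,650; Quinlan: $250; Bergstrom: $925; Ibarra: $1,100; Dube: $400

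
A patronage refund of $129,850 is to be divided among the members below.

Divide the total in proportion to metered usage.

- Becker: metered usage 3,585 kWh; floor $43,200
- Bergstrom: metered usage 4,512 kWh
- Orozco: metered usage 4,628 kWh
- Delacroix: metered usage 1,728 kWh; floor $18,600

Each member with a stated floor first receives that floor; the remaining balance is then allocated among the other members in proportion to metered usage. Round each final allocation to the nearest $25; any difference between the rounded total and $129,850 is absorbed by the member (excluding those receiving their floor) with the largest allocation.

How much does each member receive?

Becker: $43,200 · Bergstrom: $33,600 · Orozco: $34,450 · Delacroix: $18,600

Fund the minimums — Becker $43,200; Delacroix $18,600. Residual $68,050.
Residual split over remaining metered usage 9,140: Bergstrom 33,593.17 → $33,600; Orozco 34,456.83 → $34,450.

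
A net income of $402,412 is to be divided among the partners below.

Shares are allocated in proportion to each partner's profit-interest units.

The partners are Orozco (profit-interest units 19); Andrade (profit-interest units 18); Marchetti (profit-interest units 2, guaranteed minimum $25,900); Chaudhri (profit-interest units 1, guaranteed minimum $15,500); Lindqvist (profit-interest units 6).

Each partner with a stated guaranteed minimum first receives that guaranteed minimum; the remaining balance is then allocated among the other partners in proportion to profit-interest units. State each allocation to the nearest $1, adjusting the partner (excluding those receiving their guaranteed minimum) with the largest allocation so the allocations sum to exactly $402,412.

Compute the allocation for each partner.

Orozco: $159,517 | Andrade: $151,121 | Marchetti: $25,900 | Chaudhri: $15,500 | Lindqvist: $50,374

Fund the minimums — Marchetti $25,900; Chaudhri $15,500. Remaining pool $361,012.
Remaining pool split over remaining profit-interest units 43: Orozco 159,516.93 → $159,517; Andrade 151,121.30 → $151,121; Lindqvist 50,373.77 → $50,374.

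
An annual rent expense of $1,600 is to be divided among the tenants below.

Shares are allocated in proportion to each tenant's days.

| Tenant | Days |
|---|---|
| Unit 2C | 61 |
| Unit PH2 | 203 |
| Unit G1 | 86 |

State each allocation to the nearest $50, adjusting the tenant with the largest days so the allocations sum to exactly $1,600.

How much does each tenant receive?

Sum of days: 350.
Proportional shares: Unit 2C 61/350 × $1,600 = 278.86; Unit PH2 203/350 × $1,600 = 928.00; Unit G1 86/350 × $1,600 = 393.14.
After rounding ($50): Unit 2C $300; Unit PH2 $950; Unit G1 $400. Sum = $1,650.
Difference $1,600 − $1,650 = −$50 applied to largest days (Unit PH2): Unit PH2 becomes $900.

Unit 2C: $300 · Unit PH2: $900 · Unit G1: $400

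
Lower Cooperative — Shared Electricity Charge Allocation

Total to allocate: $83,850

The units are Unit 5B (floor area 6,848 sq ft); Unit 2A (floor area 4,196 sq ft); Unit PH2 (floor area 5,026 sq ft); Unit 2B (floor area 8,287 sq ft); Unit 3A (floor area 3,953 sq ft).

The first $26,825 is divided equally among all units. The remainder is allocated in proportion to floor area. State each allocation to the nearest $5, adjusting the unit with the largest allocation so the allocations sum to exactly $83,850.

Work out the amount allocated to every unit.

Equal tier: $26,825 ÷ 5 = $5,365 apiece.
Remainder $57,025 by floor area (total 28,310): Unit 5B 13,793.97 → $13,795; Unit 2A 8,452.03 → $8,450; Unit PH2 10,123.90 → $10,125; Unit 2B 16,692.55 → $16,695; Unit 3A 7,962.55 → $7,965.
Rounding difference −$5 on remainder applied to Unit 2B.
Totals: Unit 5B $5,365 + $13,795 = $19,160; Unit 2A $5,365 + $8,450 = $13,815; Unit PH2 $5,365 + $10,125 = $15,490; Unit 2B $5,365 + $16,690 = $22,055; Unit 3A $5,365 + $7,965 = $13,330.

Unit 5B: $19,160 | Unit 2A: $13,815 | Unit PH2: $15,490 | Unit 2B: $22,055 | Unit 3A: $13,330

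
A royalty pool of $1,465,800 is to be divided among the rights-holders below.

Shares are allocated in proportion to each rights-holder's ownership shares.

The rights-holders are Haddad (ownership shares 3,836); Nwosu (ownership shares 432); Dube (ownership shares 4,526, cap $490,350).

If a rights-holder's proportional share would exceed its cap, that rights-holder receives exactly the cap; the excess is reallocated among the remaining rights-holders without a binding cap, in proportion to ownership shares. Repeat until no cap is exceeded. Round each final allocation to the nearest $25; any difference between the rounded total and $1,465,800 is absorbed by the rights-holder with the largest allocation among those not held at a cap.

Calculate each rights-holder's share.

Haddad: $876,725 | Nwosu: $98,725 | Dube: $490,350

Combined ownership shares = 8,794.
Unconstrained shares: Haddad 639,391.49; Nwosu 72,006.55; Dube 754,401.96.
Held at cap: Dube ($490,350); balance $975,450 reallocated over remaining ownership shares 4,268.
Redistributed shares: Haddad 876,716.54 → $876,725; Nwosu 98,733.46 → $98,725.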